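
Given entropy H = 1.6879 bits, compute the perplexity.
3.2219

Perplexity is 2^H (or exp(H) for natural log).

H = 1.6879 bits
Perplexity = 2^1.6879 = 3.2219

Interpretation: The model's uncertainty is equivalent to choosing uniformly among 3.2 options.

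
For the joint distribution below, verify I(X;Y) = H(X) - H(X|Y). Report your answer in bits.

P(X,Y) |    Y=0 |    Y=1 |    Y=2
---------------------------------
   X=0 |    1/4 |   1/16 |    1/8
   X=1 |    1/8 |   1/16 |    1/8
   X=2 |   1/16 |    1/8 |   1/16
I(X;Y) = 0.0924 bits

Mutual information has multiple equivalent forms:
- I(X;Y) = H(X) - H(X|Y)
- I(X;Y) = H(Y) - H(Y|X)
- I(X;Y) = H(X) + H(Y) - H(X,Y)

Computing all quantities:
H(X) = 1.5462, H(Y) = 1.5462, H(X,Y) = 3.0000
H(X|Y) = 1.4538, H(Y|X) = 1.4538

Verification:
H(X) - H(X|Y) = 1.5462 - 1.4538 = 0.0924
H(Y) - H(Y|X) = 1.5462 - 1.4538 = 0.0924
H(X) + H(Y) - H(X,Y) = 1.5462 + 1.5462 - 3.0000 = 0.0924

All forms give I(X;Y) = 0.0924 bits. ✓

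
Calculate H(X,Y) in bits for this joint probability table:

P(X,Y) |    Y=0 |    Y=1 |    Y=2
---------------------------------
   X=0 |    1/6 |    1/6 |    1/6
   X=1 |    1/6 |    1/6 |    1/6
2.5850 bits

Joint entropy is H(X,Y) = -Σ_{x,y} p(x,y) log p(x,y).

Summing over all non-zero entries:
H(X,Y) = -[1/6·log_2(1/6) + 1/6·log_2(1/6) + 1/6·log_2(1/6) + 1/6·log_2(1/6) + 1/6·log_2(1/6) + 1/6·log_2(1/6)]
H(X,Y) = 2.5850 bits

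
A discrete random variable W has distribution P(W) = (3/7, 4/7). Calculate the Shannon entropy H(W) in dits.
0.2966 dits

Shannon entropy is H(X) = -Σ p(x) log p(x).

For P = (3/7, 4/7):
H = -3/7 × log_10(3/7) -4/7 × log_10(4/7)
H = 0.2966 dits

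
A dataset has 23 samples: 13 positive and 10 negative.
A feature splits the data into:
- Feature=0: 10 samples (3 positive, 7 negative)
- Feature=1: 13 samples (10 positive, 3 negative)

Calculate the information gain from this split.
0.1640 bits

Information Gain = H(Y) - H(Y|Feature)

Before split:
P(positive) = 13/23 = 0.5652
H(Y) = 0.9877 bits

After split:
Feature=0: H = 0.8813 bits (weight = 10/23)
Feature=1: H = 0.7793 bits (weight = 13/23)
H(Y|Feature) = (10/23)×0.8813 + (13/23)×0.7793 = 0.8237 bits

Information Gain = 0.9877 - 0.8237 = 0.1640 bits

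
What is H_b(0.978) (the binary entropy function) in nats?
0.1057 nats

The binary entropy function is:
H(p) = -p log(p) - (1-p) log(1-p)

H(0.978) = -0.978 × log_e(0.978) - 0.022 × log_e(0.022)
H(0.978) = 0.1057 nats

Note: Binary entropy is maximized at p=0.5 (H=1 bit) and minimized at p=0 or p=1 (H=0).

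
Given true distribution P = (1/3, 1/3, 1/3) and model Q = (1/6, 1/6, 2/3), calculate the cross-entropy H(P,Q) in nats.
1.3297 nats

Cross-entropy: H(P,Q) = -Σ p(x) log q(x)

Alternatively: H(P,Q) = H(P) + D_KL(P||Q)
H(P) = 1.0986 nats
D_KL(P||Q) = 0.2310 nats

H(P,Q) = 1.0986 + 0.2310 = 1.3297 nats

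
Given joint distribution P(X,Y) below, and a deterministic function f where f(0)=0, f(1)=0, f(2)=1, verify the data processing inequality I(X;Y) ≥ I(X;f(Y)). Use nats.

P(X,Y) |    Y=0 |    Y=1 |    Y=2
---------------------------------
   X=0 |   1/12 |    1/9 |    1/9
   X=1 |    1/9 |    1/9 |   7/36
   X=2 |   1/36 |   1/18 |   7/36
I(X;Y) = 0.0389, I(X;f(Y)) = 0.0353, inequality holds: 0.0389 ≥ 0.0353

Data Processing Inequality: For any Markov chain X → Y → Z, we have I(X;Y) ≥ I(X;Z).

Here Z = f(Y) is a deterministic function of Y, forming X → Y → Z.

Original I(X;Y) = 0.0389 nats

After applying f:
P(X,Z) where Z=f(Y):
- P(X,Z=0) = P(X,Y=0) + P(X,Y=1)
- P(X,Z=1) = P(X,Y=2)

I(X;Z) = I(X;f(Y)) = 0.0353 nats

Verification: 0.0389 ≥ 0.0353 ✓

Information cannot be created by processing; the function f can only lose information about X.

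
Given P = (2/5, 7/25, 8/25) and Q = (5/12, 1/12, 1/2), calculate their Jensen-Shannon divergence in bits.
0.0550 bits

Jensen-Shannon divergence is:
JSD(P||Q) = 0.5 × D_KL(P||M) + 0.5 × D_KL(Q||M)
where M = 0.5 × (P + Q) is the mixture distribution.

M = 0.5 × (2/5, 7/25, 8/25) + 0.5 × (5/12, 1/12, 1/2) = (0.408333, 0.181667, 0.41)

D_KL(P||M) = 0.0484 bits
D_KL(Q||M) = 0.0616 bits

JSD(P||Q) = 0.5 × 0.0484 + 0.5 × 0.0616 = 0.0550 bits

Unlike KL divergence, JSD is symmetric and bounded: 0 ≤ JSD ≤ log(2).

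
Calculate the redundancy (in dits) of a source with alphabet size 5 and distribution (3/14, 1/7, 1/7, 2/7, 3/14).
0.0153 dits

Redundancy measures how far a source is from maximum entropy:
R = H_max - H(X)

Maximum entropy for 5 symbols: H_max = log_10(5) = 0.6990 dits
Actual entropy: H(X) = 0.6836 dits
Redundancy: R = 0.6990 - 0.6836 = 0.0153 dits

This redundancy represents potential for compression: the source could be compressed by 0.0153 dits per symbol.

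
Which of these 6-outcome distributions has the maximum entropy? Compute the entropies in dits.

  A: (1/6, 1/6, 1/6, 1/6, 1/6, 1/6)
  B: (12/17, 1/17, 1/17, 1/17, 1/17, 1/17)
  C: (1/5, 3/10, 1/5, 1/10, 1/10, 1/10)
A

For a discrete distribution over n outcomes, entropy is maximized by the uniform distribution.

Computing entropies:
H(A) = 0.7782 dits
H(B) = 0.4687 dits
H(C) = 0.7365 dits

The uniform distribution (where all probabilities equal 1/6) achieves the maximum entropy of log_10(6) = 0.7782 dits.

Distribution A has the highest entropy.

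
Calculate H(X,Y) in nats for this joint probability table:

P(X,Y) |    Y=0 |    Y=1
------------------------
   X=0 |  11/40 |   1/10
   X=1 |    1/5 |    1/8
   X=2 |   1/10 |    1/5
1.7192 nats

Joint entropy is H(X,Y) = -Σ_{x,y} p(x,y) log p(x,y).

Summing over all non-zero entries:
H(X,Y) = -[11/40·log_e(11/40) + 1/10·log_e(1/10) + 1/5·log_e(1/5) + 1/8·log_e(1/8) + 1/10·log_e(1/10) + 1/5·log_e(1/5)]
H(X,Y) = 1.7192 nats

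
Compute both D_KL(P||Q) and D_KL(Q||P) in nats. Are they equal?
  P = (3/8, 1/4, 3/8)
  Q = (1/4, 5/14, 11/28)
D_KL(P||Q) = 0.0454, D_KL(Q||P) = 0.0443

KL divergence is not symmetric: D_KL(P||Q) ≠ D_KL(Q||P) in general.

D_KL(P||Q) = 0.0454 nats
D_KL(Q||P) = 0.0443 nats

No, they are not equal!

This asymmetry is why KL divergence is not a true distance metric.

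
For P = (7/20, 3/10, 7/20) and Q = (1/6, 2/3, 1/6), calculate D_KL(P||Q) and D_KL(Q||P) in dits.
D_KL(P||Q) = 0.1215, D_KL(Q||P) = 0.1238

KL divergence is not symmetric: D_KL(P||Q) ≠ D_KL(Q||P) in general.

D_KL(P||Q) = 0.1215 dits
D_KL(Q||P) = 0.1238 dits

No, they are not equal!

This asymmetry is why KL divergence is not a true distance metric.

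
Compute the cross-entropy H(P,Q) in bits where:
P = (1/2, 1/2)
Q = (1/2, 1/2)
1.0000 bits

Cross-entropy: H(P,Q) = -Σ p(x) log q(x)

Alternatively: H(P,Q) = H(P) + D_KL(P||Q)
H(P) = 1.0000 bits
D_KL(P||Q) = 0.0000 bits

H(P,Q) = 1.0000 + 0.0000 = 1.0000 bits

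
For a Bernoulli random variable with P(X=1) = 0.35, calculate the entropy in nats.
0.6474 nats

The binary entropy function is:
H(p) = -p log(p) - (1-p) log(1-p)

H(0.35) = -0.35 × log_e(0.35) - 0.65 × log_e(0.65)
H(0.35) = 0.6474 nats

Note: Binary entropy is maximized at p=0.5 (H=1 bit) and minimized at p=0 or p=1 (H=0).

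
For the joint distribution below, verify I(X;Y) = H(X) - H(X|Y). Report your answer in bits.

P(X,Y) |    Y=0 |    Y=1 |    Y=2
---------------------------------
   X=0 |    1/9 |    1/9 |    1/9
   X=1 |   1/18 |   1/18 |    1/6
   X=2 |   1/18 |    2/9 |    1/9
I(X;Y) = 0.0966 bits

Mutual information has multiple equivalent forms:
- I(X;Y) = H(X) - H(X|Y)
- I(X;Y) = H(Y) - H(Y|X)
- I(X;Y) = H(X) + H(Y) - H(X,Y)

Computing all quantities:
H(X) = 1.5715, H(Y) = 1.5420, H(X,Y) = 3.0169
H(X|Y) = 1.4749, H(Y|X) = 1.4453

Verification:
H(X) - H(X|Y) = 1.5715 - 1.4749 = 0.0966
H(Y) - H(Y|X) = 1.5420 - 1.4453 = 0.0966
H(X) + H(Y) - H(X,Y) = 1.5715 + 1.5420 - 3.0169 = 0.0966

All forms give I(X;Y) = 0.0966 bits. ✓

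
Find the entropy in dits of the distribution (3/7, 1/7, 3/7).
0.4361 dits

Shannon entropy is H(X) = -Σ p(x) log p(x).

For P = (3/7, 1/7, 3/7):
H = -3/7 × log_10(3/7) -1/7 × log_10(1/7) -3/7 × log_10(3/7)
H = 0.4361 dits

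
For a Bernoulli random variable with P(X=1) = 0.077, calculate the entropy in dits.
0.1179 dits

The binary entropy function is:
H(p) = -p log(p) - (1-p) log(1-p)

H(0.077) = -0.077 × log_10(0.077) - 0.923 × log_10(0.923)
H(0.077) = 0.1179 dits

Note: Binary entropy is maximized at p=0.5 (H=1 bit) and minimized at p=0 or p=1 (H=0).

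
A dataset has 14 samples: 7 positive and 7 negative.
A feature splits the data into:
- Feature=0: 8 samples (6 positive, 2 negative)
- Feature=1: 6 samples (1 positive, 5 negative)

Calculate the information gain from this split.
0.2578 bits

Information Gain = H(Y) - H(Y|Feature)

Before split:
P(positive) = 7/14 = 0.5000
H(Y) = 1.0000 bits

After split:
Feature=0: H = 0.8113 bits (weight = 8/14)
Feature=1: H = 0.6500 bits (weight = 6/14)
H(Y|Feature) = (8/14)×0.8113 + (6/14)×0.6500 = 0.7422 bits

Information Gain = 1.0000 - 0.7422 = 0.2578 bits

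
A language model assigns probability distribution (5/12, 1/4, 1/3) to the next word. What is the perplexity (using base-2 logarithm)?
2.9375

Perplexity is 2^H (or exp(H) for natural log).

First, H = -Σ p log p = 1.5546 bits
Perplexity = 2^1.5546 = 2.9375

Interpretation: The model's uncertainty is equivalent to choosing uniformly among 2.9 options.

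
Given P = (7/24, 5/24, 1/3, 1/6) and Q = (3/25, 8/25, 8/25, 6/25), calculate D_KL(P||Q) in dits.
0.0532 dits

KL divergence: D_KL(P||Q) = Σ p(x) log(p(x)/q(x))

Computing term by term:
  x=0: 7/24 × log_10[(7/24)/(3/25)] = 7/24 × 0.3857 = 0.1125
  x=1: 5/24 × log_10[(5/24)/(8/25)] = 5/24 × -0.1864 = -0.0388
  x=2: 1/3 × log_10[(1/3)/(8/25)] = 1/3 × 0.0177 = 0.0059
  x=3: 1/6 × log_10[(1/6)/(6/25)] = 1/6 × -0.1584 = -0.0264

D_KL(P||Q) = 0.0532 dits

Note: KL divergence is always non-negative and equals 0 iff P = Q.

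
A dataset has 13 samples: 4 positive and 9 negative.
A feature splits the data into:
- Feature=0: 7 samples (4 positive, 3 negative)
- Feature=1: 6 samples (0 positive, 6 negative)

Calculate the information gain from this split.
0.3600 bits

Information Gain = H(Y) - H(Y|Feature)

Before split:
P(positive) = 4/13 = 0.3077
H(Y) = 0.8905 bits

After split:
Feature=0: H = 0.9852 bits (weight = 7/13)
Feature=1: H = 0.0000 bits (weight = 6/13)
H(Y|Feature) = (7/13)×0.9852 + (6/13)×0.0000 = 0.5305 bits

Information Gain = 0.8905 - 0.5305 = 0.3600 bits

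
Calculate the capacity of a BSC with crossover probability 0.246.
0.1951 bits

For a binary symmetric channel (BSC) with error probability p:
Capacity C = 1 - H(p) bits per symbol

where H(p) = -p log₂(p) - (1-p) log₂(1-p) is the binary entropy function.

H(0.246) = 0.8049 bits
C = 1 - 0.8049 = 0.1951 bits per symbol

This means we can reliably transmit up to 0.1951 bits of information per channel use.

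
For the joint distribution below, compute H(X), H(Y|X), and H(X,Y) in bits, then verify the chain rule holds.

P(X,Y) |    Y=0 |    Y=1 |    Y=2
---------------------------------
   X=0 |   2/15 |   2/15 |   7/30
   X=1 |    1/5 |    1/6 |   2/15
H(X,Y) = 2.5479, H(X) = 1.0000, H(Y|X) = 1.5479 (all in bits)

Chain rule: H(X,Y) = H(X) + H(Y|X)

Left side — joint entropy directly:
H(X,Y) = -Σ p(x,y) log p(x,y) = 2.5479 bits

Right side — compute H(Y|X) from the conditional distributions:
P(X) = (1/2, 1/2), so H(X) = 1.0000 bits
H(Y|X) = Σ_x P(X=x) · H(Y|X=x):
  P(Y|X=0) = (4/15, 4/15, 7/15), H(Y|X=0) = 1.5301, weight P(X=0) = 1/2
  P(Y|X=1) = (2/5, 1/3, 4/15), H(Y|X=1) = 1.5656, weight P(X=1) = 1/2
H(Y|X) = 1.5479 bits

H(X) + H(Y|X) = 1.0000 + 1.5479 = 2.5479 bits

Both sides equal 2.5479 bits. ✓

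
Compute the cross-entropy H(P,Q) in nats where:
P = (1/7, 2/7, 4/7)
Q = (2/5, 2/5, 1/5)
1.3124 nats

Cross-entropy: H(P,Q) = -Σ p(x) log q(x)

Alternatively: H(P,Q) = H(P) + D_KL(P||Q)
H(P) = 0.9557 nats
D_KL(P||Q) = 0.3567 nats

H(P,Q) = 0.9557 + 0.3567 = 1.3124 nats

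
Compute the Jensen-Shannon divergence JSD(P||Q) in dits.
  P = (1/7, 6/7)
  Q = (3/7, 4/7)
0.0225 dits

Jensen-Shannon divergence is:
JSD(P||Q) = 0.5 × D_KL(P||M) + 0.5 × D_KL(Q||M)
where M = 0.5 × (P + Q) is the mixture distribution.

M = 0.5 × (1/7, 6/7) + 0.5 × (3/7, 4/7) = (2/7, 5/7)

D_KL(P||M) = 0.0249 dits
D_KL(Q||M) = 0.0201 dits

JSD(P||Q) = 0.5 × 0.0249 + 0.5 × 0.0201 = 0.0225 dits

Unlike KL divergence, JSD is symmetric and bounded: 0 ≤ JSD ≤ log(2).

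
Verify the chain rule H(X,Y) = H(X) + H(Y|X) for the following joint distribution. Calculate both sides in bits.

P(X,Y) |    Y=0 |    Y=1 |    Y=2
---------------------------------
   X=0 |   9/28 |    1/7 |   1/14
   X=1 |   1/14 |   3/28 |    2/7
H(X,Y) = 2.3329, H(X) = 0.9963, H(Y|X) = 1.3366 (all in bits)

Chain rule: H(X,Y) = H(X) + H(Y|X)

Left side — joint entropy directly:
H(X,Y) = -Σ p(x,y) log p(x,y) = 2.3329 bits

Right side — compute H(Y|X) from the conditional distributions:
P(X) = (15/28, 13/28), so H(X) = 0.9963 bits
H(Y|X) = Σ_x P(X=x) · H(Y|X=x):
  P(Y|X=0) = (3/5, 4/15, 2/15), H(Y|X=0) = 1.3383, weight P(X=0) = 15/28
  P(Y|X=1) = (2/13, 3/13, 8/13), H(Y|X=1) = 1.3347, weight P(X=1) = 13/28
H(Y|X) = 1.3366 bits

H(X) + H(Y|X) = 0.9963 + 1.3366 = 2.3329 bits

Both sides equal 2.3329 bits. ✓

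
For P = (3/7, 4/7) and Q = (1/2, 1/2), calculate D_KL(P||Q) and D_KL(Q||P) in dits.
D_KL(P||Q) = 0.0044, D_KL(Q||P) = 0.0045

KL divergence is not symmetric: D_KL(P||Q) ≠ D_KL(Q||P) in general.

D_KL(P||Q) = 0.0044 dits
D_KL(Q||P) = 0.0045 dits

No, they are not equal!

This asymmetry is why KL divergence is not a true distance metric.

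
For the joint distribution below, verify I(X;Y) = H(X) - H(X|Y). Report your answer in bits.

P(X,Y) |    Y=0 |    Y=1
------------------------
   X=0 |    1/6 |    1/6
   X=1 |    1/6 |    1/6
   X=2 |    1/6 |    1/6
I(X;Y) = 0.0000 bits

Mutual information has multiple equivalent forms:
- I(X;Y) = H(X) - H(X|Y)
- I(X;Y) = H(Y) - H(Y|X)
- I(X;Y) = H(X) + H(Y) - H(X,Y)

Computing all quantities:
H(X) = 1.5850, H(Y) = 1.0000, H(X,Y) = 2.5850
H(X|Y) = 1.5850, H(Y|X) = 1.0000

Verification:
H(X) - H(X|Y) = 1.5850 - 1.5850 = 0.0000
H(Y) - H(Y|X) = 1.0000 - 1.0000 = 0.0000
H(X) + H(Y) - H(X,Y) = 1.5850 + 1.0000 - 2.5850 = 0.0000

All forms give I(X;Y) = 0.0000 bits. ✓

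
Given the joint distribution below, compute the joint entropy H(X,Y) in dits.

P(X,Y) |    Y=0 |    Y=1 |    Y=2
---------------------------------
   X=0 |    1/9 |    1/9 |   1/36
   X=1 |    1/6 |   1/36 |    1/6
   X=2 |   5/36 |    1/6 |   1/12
0.8966 dits

Joint entropy is H(X,Y) = -Σ_{x,y} p(x,y) log p(x,y).

Summing over all non-zero entries:
H(X,Y) = -[1/9·log_10(1/9) + 1/9·log_10(1/9) + 1/36·log_10(1/36) + 1/6·log_10(1/6) + 1/36·log_10(1/36) + 1/6·log_10(1/6) + 5/36·log_10(5/36) + 1/6·log_10(1/6) + 1/12·log_10(1/12)]
H(X,Y) = 0.8966 dits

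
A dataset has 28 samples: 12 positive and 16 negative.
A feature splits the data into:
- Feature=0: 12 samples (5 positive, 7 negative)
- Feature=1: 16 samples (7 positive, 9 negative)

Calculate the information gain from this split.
0.0003 bits

Information Gain = H(Y) - H(Y|Feature)

Before split:
P(positive) = 12/28 = 0.4286
H(Y) = 0.9852 bits

After split:
Feature=0: H = 0.9799 bits (weight = 12/28)
Feature=1: H = 0.9887 bits (weight = 16/28)
H(Y|Feature) = (12/28)×0.9799 + (16/28)×0.9887 = 0.9849 bits

Information Gain = 0.9852 - 0.9849 = 0.0003 bits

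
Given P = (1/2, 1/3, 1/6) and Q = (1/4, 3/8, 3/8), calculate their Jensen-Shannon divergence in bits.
0.0612 bits

Jensen-Shannon divergence is:
JSD(P||Q) = 0.5 × D_KL(P||M) + 0.5 × D_KL(Q||M)
where M = 0.5 × (P + Q) is the mixture distribution.

M = 0.5 × (1/2, 1/3, 1/6) + 0.5 × (1/4, 3/8, 3/8) = (3/8, 0.354167, 0.270833)

D_KL(P||M) = 0.0616 bits
D_KL(Q||M) = 0.0607 bits

JSD(P||Q) = 0.5 × 0.0616 + 0.5 × 0.0607 = 0.0612 bits

Unlike KL divergence, JSD is symmetric and bounded: 0 ≤ JSD ≤ log(2).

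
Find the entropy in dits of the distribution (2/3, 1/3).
0.2764 dits

Shannon entropy is H(X) = -Σ p(x) log p(x).

For P = (2/3, 1/3):
H = -2/3 × log_10(2/3) -1/3 × log_10(1/3)
H = 0.2764 dits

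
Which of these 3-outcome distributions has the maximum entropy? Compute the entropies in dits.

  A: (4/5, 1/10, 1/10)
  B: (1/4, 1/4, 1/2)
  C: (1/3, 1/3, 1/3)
C

For a discrete distribution over n outcomes, entropy is maximized by the uniform distribution.

Computing entropies:
H(A) = 0.2775 dits
H(B) = 0.4515 dits
H(C) = 0.4771 dits

The uniform distribution (where all probabilities equal 1/3) achieves the maximum entropy of log_10(3) = 0.4771 dits.

Distribution C has the highest entropy.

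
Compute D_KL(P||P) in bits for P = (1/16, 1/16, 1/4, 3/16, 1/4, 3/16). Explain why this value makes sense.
0.0000 bits

KL divergence satisfies the Gibbs inequality: D_KL(P||Q) ≥ 0 for all distributions P, Q.

D_KL(P||Q) = Σ p(x) log(p(x)/q(x))
Each term is p(x) × log_2(p(x)/p(x)) = p(x) × log_2(1) = 0, so the sum is 0.
D_KL(P||Q) = 0.0000 bits

When P = Q, the KL divergence is exactly 0, as there is no 'divergence' between identical distributions.

This non-negativity is a fundamental property: relative entropy cannot be negative because it measures how different Q is from P.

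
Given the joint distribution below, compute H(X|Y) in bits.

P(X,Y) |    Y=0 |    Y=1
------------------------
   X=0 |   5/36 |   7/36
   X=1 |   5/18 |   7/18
0.9183 bits

Using the chain rule: H(X|Y) = H(X,Y) - H(Y)

First, compute H(X,Y) = 1.8982 bits

Marginal P(Y) = (5/12, 7/12)
H(Y) = 0.9799 bits

H(X|Y) = H(X,Y) - H(Y) = 1.8982 - 0.9799 = 0.9183 bits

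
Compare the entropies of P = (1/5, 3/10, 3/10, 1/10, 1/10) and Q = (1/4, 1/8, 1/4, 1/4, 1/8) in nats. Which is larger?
Q

Computing entropies in nats:
H(P) = 1.5048
H(Q) = 1.5596

Distribution Q has higher entropy.

Intuition: The distribution closer to uniform (more spread out) has higher entropy.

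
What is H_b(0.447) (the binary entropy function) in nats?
0.6875 nats

The binary entropy function is:
H(p) = -p log(p) - (1-p) log(1-p)

H(0.447) = -0.447 × log_e(0.447) - 0.553 × log_e(0.553)
H(0.447) = 0.6875 nats

Note: Binary entropy is maximized at p=0.5 (H=1 bit) and minimized at p=0 or p=1 (H=0).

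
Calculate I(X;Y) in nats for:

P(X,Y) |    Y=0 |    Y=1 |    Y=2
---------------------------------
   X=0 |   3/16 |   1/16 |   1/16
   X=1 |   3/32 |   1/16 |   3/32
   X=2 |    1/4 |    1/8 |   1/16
0.0294 nats

Mutual information: I(X;Y) = H(X) + H(Y) - H(X,Y)

Marginals:
P(X) = (5/16, 1/4, 7/16), H(X) = 1.0717 nats
P(Y) = (17/32, 1/4, 7/32), H(Y) = 1.0151 nats

Joint entropy: H(X,Y) = 2.0574 nats

I(X;Y) = 1.0717 + 1.0151 - 2.0574 = 0.0294 nats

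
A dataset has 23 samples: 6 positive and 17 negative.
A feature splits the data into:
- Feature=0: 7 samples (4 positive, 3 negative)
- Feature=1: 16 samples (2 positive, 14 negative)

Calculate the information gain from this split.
0.1501 bits

Information Gain = H(Y) - H(Y|Feature)

Before split:
P(positive) = 6/23 = 0.2609
H(Y) = 0.8281 bits

After split:
Feature=0: H = 0.9852 bits (weight = 7/23)
Feature=1: H = 0.5436 bits (weight = 16/23)
H(Y|Feature) = (7/23)×0.9852 + (16/23)×0.5436 = 0.6780 bits

Information Gain = 0.8281 - 0.6780 = 0.1501 bits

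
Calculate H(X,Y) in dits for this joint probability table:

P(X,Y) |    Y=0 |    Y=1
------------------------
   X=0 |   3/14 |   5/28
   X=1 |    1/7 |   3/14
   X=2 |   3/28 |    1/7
0.7657 dits

Joint entropy is H(X,Y) = -Σ_{x,y} p(x,y) log p(x,y).

Summing over all non-zero entries:
H(X,Y) = -[3/14·log_10(3/14) + 5/28·log_10(5/28) + 1/7·log_10(1/7) + 3/14·log_10(3/14) + 3/28·log_10(3/28) + 1/7·log_10(1/7)]
H(X,Y) = 0.7657 dits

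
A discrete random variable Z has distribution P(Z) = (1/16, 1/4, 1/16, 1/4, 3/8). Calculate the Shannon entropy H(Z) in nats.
1.4075 nats

Shannon entropy is H(X) = -Σ p(x) log p(x).

For P = (1/16, 1/4, 1/16, 1/4, 3/8):
H = -1/16 × log_e(1/16) -1/4 × log_e(1/4) -1/16 × log_e(1/16) -1/4 × log_e(1/4) -3/8 × log_e(3/8)
H = 1.4075 nats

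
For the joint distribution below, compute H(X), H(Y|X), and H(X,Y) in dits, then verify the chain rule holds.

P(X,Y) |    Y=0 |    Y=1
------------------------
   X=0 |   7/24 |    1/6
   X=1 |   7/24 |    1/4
H(X,Y) = 0.5924, H(X) = 0.2995, H(Y|X) = 0.2928 (all in dits)

Chain rule: H(X,Y) = H(X) + H(Y|X)

Left side — joint entropy directly:
H(X,Y) = -Σ p(x,y) log p(x,y) = 0.5924 dits

Right side — compute H(Y|X) from the conditional distributions:
P(X) = (11/24, 13/24), so H(X) = 0.2995 dits
H(Y|X) = Σ_x P(X=x) · H(Y|X=x):
  P(Y|X=0) = (7/11, 4/11), H(Y|X=0) = 0.2847, weight P(X=0) = 11/24
  P(Y|X=1) = (7/13, 6/13), H(Y|X=1) = 0.2997, weight P(X=1) = 13/24
H(Y|X) = 0.2928 dits

H(X) + H(Y|X) = 0.2995 + 0.2928 = 0.5924 dits

Both sides equal 0.5924 dits. ✓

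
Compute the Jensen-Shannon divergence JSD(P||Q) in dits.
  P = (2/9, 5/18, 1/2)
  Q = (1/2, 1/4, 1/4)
0.0213 dits

Jensen-Shannon divergence is:
JSD(P||Q) = 0.5 × D_KL(P||M) + 0.5 × D_KL(Q||M)
where M = 0.5 × (P + Q) is the mixture distribution.

M = 0.5 × (2/9, 5/18, 1/2) + 0.5 × (1/2, 1/4, 1/4) = (13/36, 0.263889, 3/8)

D_KL(P||M) = 0.0218 dits
D_KL(Q||M) = 0.0208 dits

JSD(P||Q) = 0.5 × 0.0218 + 0.5 × 0.0208 = 0.0213 dits

Unlike KL divergence, JSD is symmetric and bounded: 0 ≤ JSD ≤ log(2).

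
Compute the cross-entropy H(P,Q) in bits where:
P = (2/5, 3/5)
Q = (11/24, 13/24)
0.9809 bits

Cross-entropy: H(P,Q) = -Σ p(x) log q(x)

Alternatively: H(P,Q) = H(P) + D_KL(P||Q)
H(P) = 0.9710 bits
D_KL(P||Q) = 0.0100 bits

H(P,Q) = 0.9710 + 0.0100 = 0.9809 bits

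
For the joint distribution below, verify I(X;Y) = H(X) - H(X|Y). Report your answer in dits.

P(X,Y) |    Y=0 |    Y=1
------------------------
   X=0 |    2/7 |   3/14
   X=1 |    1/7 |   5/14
I(X;Y) = 0.0184 dits

Mutual information has multiple equivalent forms:
- I(X;Y) = H(X) - H(X|Y)
- I(X;Y) = H(Y) - H(Y|X)
- I(X;Y) = H(X) + H(Y) - H(X,Y)

Computing all quantities:
H(X) = 0.3010, H(Y) = 0.2966, H(X,Y) = 0.5792
H(X|Y) = 0.2827, H(Y|X) = 0.2782

Verification:
H(X) - H(X|Y) = 0.3010 - 0.2827 = 0.0184
H(Y) - H(Y|X) = 0.2966 - 0.2782 = 0.0184
H(X) + H(Y) - H(X,Y) = 0.3010 + 0.2966 - 0.5792 = 0.0184

All forms give I(X;Y) = 0.0184 dits. ✓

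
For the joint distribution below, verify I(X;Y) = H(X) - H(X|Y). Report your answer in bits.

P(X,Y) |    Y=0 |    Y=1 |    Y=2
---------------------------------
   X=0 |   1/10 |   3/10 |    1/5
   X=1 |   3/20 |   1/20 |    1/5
I(X;Y) = 0.1211 bits

Mutual information has multiple equivalent forms:
- I(X;Y) = H(X) - H(X|Y)
- I(X;Y) = H(Y) - H(Y|X)
- I(X;Y) = H(X) + H(Y) - H(X,Y)

Computing all quantities:
H(X) = 0.9710, H(Y) = 1.5589, H(X,Y) = 2.4087
H(X|Y) = 0.8498, H(Y|X) = 1.4377

Verification:
H(X) - H(X|Y) = 0.9710 - 0.8498 = 0.1211
H(Y) - H(Y|X) = 1.5589 - 1.4377 = 0.1211
H(X) + H(Y) - H(X,Y) = 0.9710 + 1.5589 - 2.4087 = 0.1211

All forms give I(X;Y) = 0.1211 bits. ✓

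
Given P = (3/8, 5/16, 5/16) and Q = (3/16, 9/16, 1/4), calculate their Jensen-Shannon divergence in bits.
0.0516 bits

Jensen-Shannon divergence is:
JSD(P||Q) = 0.5 × D_KL(P||M) + 0.5 × D_KL(Q||M)
where M = 0.5 × (P + Q) is the mixture distribution.

M = 0.5 × (3/8, 5/16, 5/16) + 0.5 × (3/16, 9/16, 1/4) = (9/32, 7/16, 9/32)

D_KL(P||M) = 0.0514 bits
D_KL(Q||M) = 0.0518 bits

JSD(P||Q) = 0.5 × 0.0514 + 0.5 × 0.0518 = 0.0516 bits

Unlike KL divergence, JSD is symmetric and bounded: 0 ≤ JSD ≤ log(2).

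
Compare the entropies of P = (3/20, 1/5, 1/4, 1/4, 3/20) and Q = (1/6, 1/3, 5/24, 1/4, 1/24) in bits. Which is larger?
P

Computing entropies in bits:
H(P) = 2.2855
H(Q) = 2.1217

Distribution P has higher entropy.

Intuition: The distribution closer to uniform (more spread out) has higher entropy.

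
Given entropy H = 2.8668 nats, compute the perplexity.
17.5807

Perplexity is e^H (or exp(H) for natural log).

H = 2.8668 nats
Perplexity = e^2.8668 = 17.5807

Interpretation: The model's uncertainty is equivalent to choosing uniformly among 17.6 options.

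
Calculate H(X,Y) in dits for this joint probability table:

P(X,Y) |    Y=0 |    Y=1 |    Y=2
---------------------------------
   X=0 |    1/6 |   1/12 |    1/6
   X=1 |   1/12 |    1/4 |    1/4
0.7403 dits

Joint entropy is H(X,Y) = -Σ_{x,y} p(x,y) log p(x,y).

Summing over all non-zero entries:
H(X,Y) = -[1/6·log_10(1/6) + 1/12·log_10(1/12) + 1/6·log_10(1/6) + 1/12·log_10(1/12) + 1/4·log_10(1/4) + 1/4·log_10(1/4)]
H(X,Y) = 0.7403 dits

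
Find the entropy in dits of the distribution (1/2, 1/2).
0.3010 dits

Shannon entropy is H(X) = -Σ p(x) log p(x).

For P = (1/2, 1/2):
H = -1/2 × log_10(1/2) -1/2 × log_10(1/2)
H = 0.3010 dits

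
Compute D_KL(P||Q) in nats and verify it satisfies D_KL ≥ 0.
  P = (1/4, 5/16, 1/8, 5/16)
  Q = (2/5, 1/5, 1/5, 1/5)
0.1027 nats

KL divergence satisfies the Gibbs inequality: D_KL(P||Q) ≥ 0 for all distributions P, Q.

D_KL(P||Q) = Σ p(x) log(p(x)/q(x))
Term by term:
  x=0: 1/4 × log_e[(1/4)/(2/5)] = -0.1175
  x=1: 5/16 × log_e[(5/16)/(1/5)] = 0.1395
  x=2: 1/8 × log_e[(1/8)/(1/5)] = -0.0588
  x=3: 5/16 × log_e[(5/16)/(1/5)] = 0.1395
D_KL(P||Q) = 0.1027 nats

D_KL(P||Q) = 0.1027 ≥ 0 ✓

This non-negativity is a fundamental property: relative entropy cannot be negative because it measures how different Q is from P.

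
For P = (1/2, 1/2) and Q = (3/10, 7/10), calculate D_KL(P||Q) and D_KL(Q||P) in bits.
D_KL(P||Q) = 0.1258, D_KL(Q||P) = 0.1187

KL divergence is not symmetric: D_KL(P||Q) ≠ D_KL(Q||P) in general.

D_KL(P||Q) = 0.1258 bits
D_KL(Q||P) = 0.1187 bits

No, they are not equal!

This asymmetry is why KL divergence is not a true distance metric.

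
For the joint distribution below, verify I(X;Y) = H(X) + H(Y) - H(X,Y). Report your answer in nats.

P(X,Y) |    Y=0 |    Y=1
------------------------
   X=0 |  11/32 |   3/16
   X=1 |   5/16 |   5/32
I(X;Y) = 0.0002 nats

Mutual information has multiple equivalent forms:
- I(X;Y) = H(X) - H(X|Y)
- I(X;Y) = H(Y) - H(Y|X)
- I(X;Y) = H(X) + H(Y) - H(X,Y)

Computing all quantities:
H(X) = 0.6912, H(Y) = 0.6435, H(X,Y) = 1.3345
H(X|Y) = 0.6910, H(Y|X) = 0.6433

Verification:
H(X) - H(X|Y) = 0.6912 - 0.6910 = 0.0002
H(Y) - H(Y|X) = 0.6435 - 0.6433 = 0.0002
H(X) + H(Y) - H(X,Y) = 0.6912 + 0.6435 - 1.3345 = 0.0002

All forms give I(X;Y) = 0.0002 nats. ✓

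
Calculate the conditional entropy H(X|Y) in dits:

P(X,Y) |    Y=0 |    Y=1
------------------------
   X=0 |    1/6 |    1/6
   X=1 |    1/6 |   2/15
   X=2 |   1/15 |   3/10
0.4487 dits

Using the chain rule: H(X|Y) = H(X,Y) - H(Y)

First, compute H(X,Y) = 0.7410 dits

Marginal P(Y) = (2/5, 3/5)
H(Y) = 0.2923 dits

H(X|Y) = H(X,Y) - H(Y) = 0.7410 - 0.2923 = 0.4487 dits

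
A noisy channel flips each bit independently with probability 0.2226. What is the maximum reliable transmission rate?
0.2351 bits

For a binary symmetric channel (BSC) with error probability p:
Capacity C = 1 - H(p) bits per symbol

where H(p) = -p log₂(p) - (1-p) log₂(1-p) is the binary entropy function.

H(0.2226) = 0.7649 bits
C = 1 - 0.7649 = 0.2351 bits per symbol

This means we can reliably transmit up to 0.2351 bits of information per channel use.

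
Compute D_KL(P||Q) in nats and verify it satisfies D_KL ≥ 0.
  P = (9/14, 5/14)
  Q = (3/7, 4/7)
0.0928 nats

KL divergence satisfies the Gibbs inequality: D_KL(P||Q) ≥ 0 for all distributions P, Q.

D_KL(P||Q) = Σ p(x) log(p(x)/q(x))
Term by term:
  x=0: 9/14 × log_e[(9/14)/(3/7)] = 0.2607
  x=1: 5/14 × log_e[(5/14)/(4/7)] = -0.1679
D_KL(P||Q) = 0.0928 nats

D_KL(P||Q) = 0.0928 ≥ 0 ✓

This non-negativity is a fundamental property: relative entropy cannot be negative because it measures how different Q is from P.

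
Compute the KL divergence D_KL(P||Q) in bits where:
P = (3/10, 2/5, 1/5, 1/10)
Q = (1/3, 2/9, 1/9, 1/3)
0.2895 bits

KL divergence: D_KL(P||Q) = Σ p(x) log(p(x)/q(x))

Computing term by term:
  x=0: 3/10 × log_2[(3/10)/(1/3)] = 3/10 × -0.1520 = -0.0456
  x=1: 2/5 × log_2[(2/5)/(2/9)] = 2/5 × 0.8480 = 0.3392
  x=2: 1/5 × log_2[(1/5)/(1/9)] = 1/5 × 0.8480 = 0.1696
  x=3: 1/10 × log_2[(1/10)/(1/3)] = 1/10 × -1.7370 = -0.1737

D_KL(P||Q) = 0.2895 bits

Note: KL divergence is always non-negative and equals 0 iff P = Q.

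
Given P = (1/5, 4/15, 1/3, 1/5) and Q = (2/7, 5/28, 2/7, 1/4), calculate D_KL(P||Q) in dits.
0.0184 dits

KL divergence: D_KL(P||Q) = Σ p(x) log(p(x)/q(x))

Computing term by term:
  x=0: 1/5 × log_10[(1/5)/(2/7)] = 1/5 × -0.1549 = -0.0310
  x=1: 4/15 × log_10[(4/15)/(5/28)] = 4/15 × 0.1742 = 0.0464
  x=2: 1/3 × log_10[(1/3)/(2/7)] = 1/3 × 0.0669 = 0.0223
  x=3: 1/5 × log_10[(1/5)/(1/4)] = 1/5 × -0.0969 = -0.0194

D_KL(P||Q) = 0.0184 dits

Note: KL divergence is always non-negative and equals 0 iff P = Q.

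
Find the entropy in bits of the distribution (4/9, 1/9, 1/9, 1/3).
1.7527 bits

Shannon entropy is H(X) = -Σ p(x) log p(x).

For P = (4/9, 1/9, 1/9, 1/3):
H = -4/9 × log_2(4/9) -1/9 × log_2(1/9) -1/9 × log_2(1/9) -1/3 × log_2(1/3)
H = 1.7527 bits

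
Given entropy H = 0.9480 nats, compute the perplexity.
2.5805

Perplexity is e^H (or exp(H) for natural log).

H = 0.9480 nats
Perplexity = e^0.9480 = 2.5805

Interpretation: The model's uncertainty is equivalent to choosing uniformly among 2.6 options.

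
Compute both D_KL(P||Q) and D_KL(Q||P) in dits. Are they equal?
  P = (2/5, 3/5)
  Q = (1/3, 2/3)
D_KL(P||Q) = 0.0042, D_KL(Q||P) = 0.0041

KL divergence is not symmetric: D_KL(P||Q) ≠ D_KL(Q||P) in general.

D_KL(P||Q) = 0.0042 dits
D_KL(Q||P) = 0.0041 dits

No, they are not equal!

This asymmetry is why KL divergence is not a true distance metric.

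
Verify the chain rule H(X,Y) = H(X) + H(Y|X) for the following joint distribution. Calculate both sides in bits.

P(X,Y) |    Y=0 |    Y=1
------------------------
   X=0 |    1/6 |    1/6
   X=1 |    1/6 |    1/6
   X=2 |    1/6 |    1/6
H(X,Y) = 2.5850, H(X) = 1.5850, H(Y|X) = 1.0000 (all in bits)

Chain rule: H(X,Y) = H(X) + H(Y|X)

Left side — joint entropy directly:
H(X,Y) = -Σ p(x,y) log p(x,y) = 2.5850 bits

Right side — compute H(Y|X) from the conditional distributions:
P(X) = (1/3, 1/3, 1/3), so H(X) = 1.5850 bits
H(Y|X) = Σ_x P(X=x) · H(Y|X=x):
  P(Y|X=0) = (1/2, 1/2), H(Y|X=0) = 1.0000, weight P(X=0) = 1/3
  P(Y|X=1) = (1/2, 1/2), H(Y|X=1) = 1.0000, weight P(X=1) = 1/3
  P(Y|X=2) = (1/2, 1/2), H(Y|X=2) = 1.0000, weight P(X=2) = 1/3
H(Y|X) = 1.0000 bits

H(X) + H(Y|X) = 1.5850 + 1.0000 = 2.5850 bits

Both sides equal 2.5850 bits. ✓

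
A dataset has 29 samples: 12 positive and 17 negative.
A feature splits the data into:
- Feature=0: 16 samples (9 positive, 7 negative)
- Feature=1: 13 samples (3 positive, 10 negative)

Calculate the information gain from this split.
0.0836 bits

Information Gain = H(Y) - H(Y|Feature)

Before split:
P(positive) = 12/29 = 0.4138
H(Y) = 0.9784 bits

After split:
Feature=0: H = 0.9887 bits (weight = 16/29)
Feature=1: H = 0.7793 bits (weight = 13/29)
H(Y|Feature) = (16/29)×0.9887 + (13/29)×0.7793 = 0.8949 bits

Information Gain = 0.9784 - 0.8949 = 0.0836 bits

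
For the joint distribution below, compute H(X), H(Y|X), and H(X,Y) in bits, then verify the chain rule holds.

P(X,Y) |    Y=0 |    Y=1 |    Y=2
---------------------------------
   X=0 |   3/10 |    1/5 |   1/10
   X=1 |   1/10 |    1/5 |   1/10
H(X,Y) = 2.4464, H(X) = 0.9710, H(Y|X) = 1.4755 (all in bits)

Chain rule: H(X,Y) = H(X) + H(Y|X)

Left side — joint entropy directly:
H(X,Y) = -Σ p(x,y) log p(x,y) = 2.4464 bits

Right side — compute H(Y|X) from the conditional distributions:
P(X) = (3/5, 2/5), so H(X) = 0.9710 bits
H(Y|X) = Σ_x P(X=x) · H(Y|X=x):
  P(Y|X=0) = (1/2, 1/3, 1/6), H(Y|X=0) = 1.4591, weight P(X=0) = 3/5
  P(Y|X=1) = (1/4, 1/2, 1/4), H(Y|X=1) = 1.5000, weight P(X=1) = 2/5
H(Y|X) = 1.4755 bits

H(X) + H(Y|X) = 0.9710 + 1.4755 = 2.4464 bits

Both sides equal 2.4464 bits. ✓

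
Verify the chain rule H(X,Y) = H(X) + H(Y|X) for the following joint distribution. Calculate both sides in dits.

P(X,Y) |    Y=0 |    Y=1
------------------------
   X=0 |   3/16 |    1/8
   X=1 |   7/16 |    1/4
H(X,Y) = 0.5568, H(X) = 0.2697, H(Y|X) = 0.2871 (all in dits)

Chain rule: H(X,Y) = H(X) + H(Y|X)

Left side — joint entropy directly:
H(X,Y) = -Σ p(x,y) log p(x,y) = 0.5568 dits

Right side — compute H(Y|X) from the conditional distributions:
P(X) = (5/16, 11/16), so H(X) = 0.2697 dits
H(Y|X) = Σ_x P(X=x) · H(Y|X=x):
  P(Y|X=0) = (3/5, 2/5), H(Y|X=0) = 0.2923, weight P(X=0) = 5/16
  P(Y|X=1) = (7/11, 4/11), H(Y|X=1) = 0.2847, weight P(X=1) = 11/16
H(Y|X) = 0.2871 dits

H(X) + H(Y|X) = 0.2697 + 0.2871 = 0.5568 dits

Both sides equal 0.5568 dits. ✓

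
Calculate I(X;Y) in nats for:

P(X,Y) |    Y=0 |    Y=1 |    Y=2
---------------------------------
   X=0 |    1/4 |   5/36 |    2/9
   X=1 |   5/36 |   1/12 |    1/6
0.0022 nats

Mutual information: I(X;Y) = H(X) + H(Y) - H(X,Y)

Marginals:
P(X) = (11/18, 7/18), H(X) = 0.6682 nats
P(Y) = (7/18, 2/9, 7/18), H(Y) = 1.0688 nats

Joint entropy: H(X,Y) = 1.7349 nats

I(X;Y) = 0.6682 + 1.0688 - 1.7349 = 0.0022 nats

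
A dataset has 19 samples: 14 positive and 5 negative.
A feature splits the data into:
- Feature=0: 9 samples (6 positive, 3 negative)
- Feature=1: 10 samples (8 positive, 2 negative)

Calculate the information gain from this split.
0.0165 bits

Information Gain = H(Y) - H(Y|Feature)

Before split:
P(positive) = 14/19 = 0.7368
H(Y) = 0.8315 bits

After split:
Feature=0: H = 0.9183 bits (weight = 9/19)
Feature=1: H = 0.7219 bits (weight = 10/19)
H(Y|Feature) = (9/19)×0.9183 + (10/19)×0.7219 = 0.8149 bits

Information Gain = 0.8315 - 0.8149 = 0.0165 bits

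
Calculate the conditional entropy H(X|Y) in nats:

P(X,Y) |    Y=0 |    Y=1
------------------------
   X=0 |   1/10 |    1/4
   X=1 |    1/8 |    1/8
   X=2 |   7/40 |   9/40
1.0643 nats

Using the chain rule: H(X|Y) = H(X,Y) - H(Y)

First, compute H(X,Y) = 1.7373 nats

Marginal P(Y) = (2/5, 3/5)
H(Y) = 0.6730 nats

H(X|Y) = H(X,Y) - H(Y) = 1.7373 - 0.6730 = 1.0643 nats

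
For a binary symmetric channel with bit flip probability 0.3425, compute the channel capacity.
0.0728 bits

For a binary symmetric channel (BSC) with error probability p:
Capacity C = 1 - H(p) bits per symbol

where H(p) = -p log₂(p) - (1-p) log₂(1-p) is the binary entropy function.

H(0.3425) = 0.9272 bits
C = 1 - 0.9272 = 0.0728 bits per symbol

This means we can reliably transmit up to 0.0728 bits of information per channel use.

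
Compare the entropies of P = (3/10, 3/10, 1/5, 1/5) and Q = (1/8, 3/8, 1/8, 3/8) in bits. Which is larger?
P

Computing entropies in bits:
H(P) = 1.9710
H(Q) = 1.8113

Distribution P has higher entropy.

Intuition: The distribution closer to uniform (more spread out) has higher entropy.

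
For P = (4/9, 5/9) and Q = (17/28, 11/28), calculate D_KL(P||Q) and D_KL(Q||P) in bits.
D_KL(P||Q) = 0.0777, D_KL(Q||P) = 0.0768

KL divergence is not symmetric: D_KL(P||Q) ≠ D_KL(Q||P) in general.

D_KL(P||Q) = 0.0777 bits
D_KL(Q||P) = 0.0768 bits

No, they are not equal!

This asymmetry is why KL divergence is not a true distance metric.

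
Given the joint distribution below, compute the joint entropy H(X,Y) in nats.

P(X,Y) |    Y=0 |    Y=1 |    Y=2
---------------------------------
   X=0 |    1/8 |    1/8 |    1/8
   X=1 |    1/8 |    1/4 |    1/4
1.7329 nats

Joint entropy is H(X,Y) = -Σ_{x,y} p(x,y) log p(x,y).

Summing over all non-zero entries:
H(X,Y) = -[1/8·log_e(1/8) + 1/8·log_e(1/8) + 1/8·log_e(1/8) + 1/8·log_e(1/8) + 1/4·log_e(1/4) + 1/4·log_e(1/4)]
H(X,Y) = 1.7329 nats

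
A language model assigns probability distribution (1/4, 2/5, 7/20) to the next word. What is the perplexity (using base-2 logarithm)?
2.9462

Perplexity is 2^H (or exp(H) for natural log).

First, H = -Σ p log p = 1.5589 bits
Perplexity = 2^1.5589 = 2.9462

Interpretation: The model's uncertainty is equivalent to choosing uniformly among 2.9 options.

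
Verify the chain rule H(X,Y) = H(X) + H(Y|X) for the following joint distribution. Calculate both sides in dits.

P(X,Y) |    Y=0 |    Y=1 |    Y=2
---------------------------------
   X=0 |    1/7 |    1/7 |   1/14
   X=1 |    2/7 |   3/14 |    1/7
H(X,Y) = 0.7429, H(X) = 0.2831, H(Y|X) = 0.4598 (all in dits)

Chain rule: H(X,Y) = H(X) + H(Y|X)

Left side — joint entropy directly:
H(X,Y) = -Σ p(x,y) log p(x,y) = 0.7429 dits

Right side — compute H(Y|X) from the conditional distributions:
P(X) = (5/14, 9/14), so H(X) = 0.2831 dits
H(Y|X) = Σ_x P(X=x) · H(Y|X=x):
  P(Y|X=0) = (2/5, 2/5, 1/5), H(Y|X=0) = 0.4581, weight P(X=0) = 5/14
  P(Y|X=1) = (4/9, 1/3, 2/9), H(Y|X=1) = 0.4607, weight P(X=1) = 9/14
H(Y|X) = 0.4598 dits

H(X) + H(Y|X) = 0.2831 + 0.4598 = 0.7429 dits

Both sides equal 0.7429 dits. ✓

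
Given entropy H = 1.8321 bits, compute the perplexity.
3.5605

Perplexity is 2^H (or exp(H) for natural log).

H = 1.8321 bits
Perplexity = 2^1.8321 = 3.5605

Interpretation: The model's uncertainty is equivalent to choosing uniformly among 3.6 options.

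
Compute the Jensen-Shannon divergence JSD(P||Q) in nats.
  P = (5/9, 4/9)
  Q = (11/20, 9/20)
0.0000 nats

Jensen-Shannon divergence is:
JSD(P||Q) = 0.5 × D_KL(P||M) + 0.5 × D_KL(Q||M)
where M = 0.5 × (P + Q) is the mixture distribution.

M = 0.5 × (5/9, 4/9) + 0.5 × (11/20, 9/20) = (0.552778, 0.447222)

D_KL(P||M) = 0.0000 nats
D_KL(Q||M) = 0.0000 nats

JSD(P||Q) = 0.5 × 0.0000 + 0.5 × 0.0000 = 0.0000 nats

Unlike KL divergence, JSD is symmetric and bounded: 0 ≤ JSD ≤ log(2).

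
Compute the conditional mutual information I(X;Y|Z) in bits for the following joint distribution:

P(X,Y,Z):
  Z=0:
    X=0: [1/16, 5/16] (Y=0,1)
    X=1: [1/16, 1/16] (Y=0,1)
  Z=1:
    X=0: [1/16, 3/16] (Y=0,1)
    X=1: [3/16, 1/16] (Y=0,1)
0.1312 bits

Conditional mutual information: I(X;Y|Z) = H(X|Z) + H(Y|Z) - H(X,Y|Z)

H(Z) = 1.0000
H(X,Z) = 1.9056 → H(X|Z) = 0.9056
H(Y,Z) = 1.9056 → H(Y|Z) = 0.9056
H(X,Y,Z) = 2.6800 → H(X,Y|Z) = 1.6800

I(X;Y|Z) = 0.9056 + 0.9056 - 1.6800 = 0.1312 bits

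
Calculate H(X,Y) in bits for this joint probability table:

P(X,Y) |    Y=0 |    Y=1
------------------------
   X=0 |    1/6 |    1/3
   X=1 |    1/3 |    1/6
1.9183 bits

Joint entropy is H(X,Y) = -Σ_{x,y} p(x,y) log p(x,y).

Summing over all non-zero entries:
H(X,Y) = -[1/6·log_2(1/6) + 1/3·log_2(1/3) + 1/3·log_2(1/3) + 1/6·log_2(1/6)]
H(X,Y) = 1.9183 bits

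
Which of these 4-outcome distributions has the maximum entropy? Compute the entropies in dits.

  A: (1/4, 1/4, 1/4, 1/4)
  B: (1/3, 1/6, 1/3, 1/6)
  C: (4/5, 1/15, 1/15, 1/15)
A

For a discrete distribution over n outcomes, entropy is maximized by the uniform distribution.

Computing entropies:
H(A) = 0.6021 dits
H(B) = 0.5775 dits
H(C) = 0.3127 dits

The uniform distribution (where all probabilities equal 1/4) achieves the maximum entropy of log_10(4) = 0.6021 dits.

Distribution A has the highest entropy.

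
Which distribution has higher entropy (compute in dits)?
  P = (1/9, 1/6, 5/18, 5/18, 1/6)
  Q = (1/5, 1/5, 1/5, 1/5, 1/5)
Q

Computing entropies in dits:
H(P) = 0.6745
H(Q) = 0.6990

Distribution Q has higher entropy.

Intuition: The distribution closer to uniform (more spread out) has higher entropy.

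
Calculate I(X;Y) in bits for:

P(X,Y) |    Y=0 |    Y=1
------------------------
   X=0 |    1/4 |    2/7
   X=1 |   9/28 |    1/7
0.0378 bits

Mutual information: I(X;Y) = H(X) + H(Y) - H(X,Y)

Marginals:
P(X) = (15/28, 13/28), H(X) = 0.9963 bits
P(Y) = (4/7, 3/7), H(Y) = 0.9852 bits

Joint entropy: H(X,Y) = 1.9438 bits

I(X;Y) = 0.9963 + 0.9852 - 1.9438 = 0.0378 bits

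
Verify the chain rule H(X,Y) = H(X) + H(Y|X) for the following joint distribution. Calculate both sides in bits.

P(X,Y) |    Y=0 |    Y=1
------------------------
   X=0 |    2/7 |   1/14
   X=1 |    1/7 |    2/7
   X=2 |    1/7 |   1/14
H(X,Y) = 2.3788, H(X) = 1.5306, H(Y|X) = 0.8482 (all in bits)

Chain rule: H(X,Y) = H(X) + H(Y|X)

Left side — joint entropy directly:
H(X,Y) = -Σ p(x,y) log p(x,y) = 2.3788 bits

Right side — compute H(Y|X) from the conditional distributions:
P(X) = (5/14, 3/7, 3/14), so H(X) = 1.5306 bits
H(Y|X) = Σ_x P(X=x) · H(Y|X=x):
  P(Y|X=0) = (4/5, 1/5), H(Y|X=0) = 0.7219, weight P(X=0) = 5/14
  P(Y|X=1) = (1/3, 2/3), H(Y|X=1) = 0.9183, weight P(X=1) = 3/7
  P(Y|X=2) = (2/3, 1/3), H(Y|X=2) = 0.9183, weight P(X=2) = 3/14
H(Y|X) = 0.8482 bits

H(X) + H(Y|X) = 1.5306 + 0.8482 = 2.3788 bits

Both sides equal 2.3788 bits. ✓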